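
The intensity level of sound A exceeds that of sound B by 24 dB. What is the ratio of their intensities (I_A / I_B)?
I_A/I_B = 10^(Δβ/10) = 251.2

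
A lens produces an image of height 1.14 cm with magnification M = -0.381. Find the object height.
ho = |hi|/|M| = 2.992 cm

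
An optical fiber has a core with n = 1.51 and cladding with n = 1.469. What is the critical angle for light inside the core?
θc = arcsin(n_cladding/n_core) = 76.62°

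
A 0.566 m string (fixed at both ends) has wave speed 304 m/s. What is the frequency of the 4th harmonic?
fₙ = nv/(2L) = 1074 Hz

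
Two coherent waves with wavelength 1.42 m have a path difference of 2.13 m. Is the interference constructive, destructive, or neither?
destructive — path difference = 1.5λ, an odd multiple of λ/2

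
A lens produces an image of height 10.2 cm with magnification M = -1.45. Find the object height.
ho = |hi|/|M| = 7.034 cm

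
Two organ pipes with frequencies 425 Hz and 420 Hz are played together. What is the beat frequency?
5 Hz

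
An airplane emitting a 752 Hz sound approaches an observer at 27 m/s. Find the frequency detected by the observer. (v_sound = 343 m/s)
f_obs = f·v/(v − v_s) = 816.3 Hz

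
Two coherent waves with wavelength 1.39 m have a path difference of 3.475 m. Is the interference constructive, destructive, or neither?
destructive — path difference = 2.5λ, an odd multiple of λ/2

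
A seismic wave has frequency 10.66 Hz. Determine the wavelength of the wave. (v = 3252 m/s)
λ = v/f = 305.1 m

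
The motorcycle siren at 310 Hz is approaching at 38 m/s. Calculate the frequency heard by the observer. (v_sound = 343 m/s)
f_obs = f·v/(v − v_s) = 348.6 Hz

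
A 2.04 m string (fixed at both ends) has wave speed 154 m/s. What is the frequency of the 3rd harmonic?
fₙ = nv/(2L) = 113.2 Hz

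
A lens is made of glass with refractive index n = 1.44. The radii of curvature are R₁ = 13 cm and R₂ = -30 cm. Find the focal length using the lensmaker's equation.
1/f = (n − 1)(1/R₁ − 1/R₂) → f = 20.61 cm (converging lens)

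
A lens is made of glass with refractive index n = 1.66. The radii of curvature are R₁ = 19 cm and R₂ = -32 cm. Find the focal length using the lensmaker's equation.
1/f = (n − 1)(1/R₁ − 1/R₂) → f = 18.06 cm (converging lens)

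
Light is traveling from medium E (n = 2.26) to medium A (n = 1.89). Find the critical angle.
θc = arcsin(n₂/n₁) = 56.75°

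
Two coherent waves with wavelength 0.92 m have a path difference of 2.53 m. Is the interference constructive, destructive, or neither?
neither (partial) — path difference = 2.75λ, neither a whole number of wavelengths nor an odd multiple of λ/2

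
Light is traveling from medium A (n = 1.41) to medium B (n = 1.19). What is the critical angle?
θc = arcsin(n₂/n₁) = 57.56°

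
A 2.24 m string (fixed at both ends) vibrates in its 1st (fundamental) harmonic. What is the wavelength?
λₙ = 2L/n = 4.48 m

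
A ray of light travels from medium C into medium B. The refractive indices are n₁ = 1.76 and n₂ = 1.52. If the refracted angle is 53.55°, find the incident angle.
sin θ₁ = (n₂/n₁)·sin θ₂ → θ₁ = 44°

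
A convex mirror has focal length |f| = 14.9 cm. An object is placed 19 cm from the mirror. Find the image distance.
f = −14.9 cm (convex); 1/di = 1/f − 1/do → di = -8.351 cm (virtual image, behind mirror)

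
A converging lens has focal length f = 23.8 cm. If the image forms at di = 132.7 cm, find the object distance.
1/do = 1/f − 1/di → do = 29 cm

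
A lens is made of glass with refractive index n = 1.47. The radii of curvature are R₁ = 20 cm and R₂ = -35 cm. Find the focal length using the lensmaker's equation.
1/f = (n − 1)(1/R₁ − 1/R₂) → f = 27.08 cm (converging lens)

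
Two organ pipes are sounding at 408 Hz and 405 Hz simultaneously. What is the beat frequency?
3 Hz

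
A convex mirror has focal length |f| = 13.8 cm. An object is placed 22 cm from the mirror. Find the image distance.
f = −13.8 cm (convex); 1/di = 1/f − 1/do → di = -8.48 cm (virtual image, behind mirror)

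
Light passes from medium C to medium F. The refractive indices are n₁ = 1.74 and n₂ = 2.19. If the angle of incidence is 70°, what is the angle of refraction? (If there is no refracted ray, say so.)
sin θ₂ = (n₁/n₂)·sin θ₁ = 0.7466 → θ₂ = 48.3°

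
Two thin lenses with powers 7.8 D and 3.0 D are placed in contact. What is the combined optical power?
P_total = P₁ + P₂ = 10.8 D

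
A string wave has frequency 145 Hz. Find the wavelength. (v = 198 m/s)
λ = v/f = 1.366 m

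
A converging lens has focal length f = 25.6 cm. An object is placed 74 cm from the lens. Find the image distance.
1/di = 1/f − 1/do → di = 39.14 cm (real image)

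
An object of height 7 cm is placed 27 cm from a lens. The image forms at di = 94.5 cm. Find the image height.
hi = (-di/do) × ho = -24.5 cm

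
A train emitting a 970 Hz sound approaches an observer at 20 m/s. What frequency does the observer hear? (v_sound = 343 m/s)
f_obs = f·v/(v − v_s) = 1030 Hz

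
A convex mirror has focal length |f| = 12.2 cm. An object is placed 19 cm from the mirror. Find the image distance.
f = −12.2 cm (convex); 1/di = 1/f − 1/do → di = -7.429 cm (virtual image, behind mirror)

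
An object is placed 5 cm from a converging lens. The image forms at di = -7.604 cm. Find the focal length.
1/f = 1/do + 1/di → f = 14.6 cm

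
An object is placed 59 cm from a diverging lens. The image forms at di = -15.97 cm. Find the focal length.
1/f = 1/do + 1/di → f = -21.9 cm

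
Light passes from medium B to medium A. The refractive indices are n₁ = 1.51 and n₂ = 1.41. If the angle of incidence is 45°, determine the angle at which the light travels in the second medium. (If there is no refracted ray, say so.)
sin θ₂ = (n₁/n₂)·sin θ₁ = 0.7573 → θ₂ = 49.22°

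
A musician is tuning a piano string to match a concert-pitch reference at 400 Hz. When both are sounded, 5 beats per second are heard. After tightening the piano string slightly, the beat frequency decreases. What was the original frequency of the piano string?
395 Hz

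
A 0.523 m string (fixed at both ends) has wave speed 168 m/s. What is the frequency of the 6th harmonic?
fₙ = nv/(2L) = 963.7 Hz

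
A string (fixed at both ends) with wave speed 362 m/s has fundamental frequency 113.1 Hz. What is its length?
L = v/(2f₁) = 1.6 m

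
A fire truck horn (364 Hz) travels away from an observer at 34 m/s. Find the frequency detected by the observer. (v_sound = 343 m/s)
f_obs = f·v/(v + v_s) = 331.2 Hz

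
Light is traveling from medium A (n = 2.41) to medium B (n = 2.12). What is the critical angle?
θc = arcsin(n₂/n₁) = 61.6°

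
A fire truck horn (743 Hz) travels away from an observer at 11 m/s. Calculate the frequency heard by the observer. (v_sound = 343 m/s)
f_obs = f·v/(v + v_s) = 719.9 Hz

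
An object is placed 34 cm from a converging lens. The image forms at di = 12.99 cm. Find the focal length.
1/f = 1/do + 1/di → f = 9.399 cm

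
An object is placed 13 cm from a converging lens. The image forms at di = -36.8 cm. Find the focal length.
1/f = 1/do + 1/di → f = 20.1 cm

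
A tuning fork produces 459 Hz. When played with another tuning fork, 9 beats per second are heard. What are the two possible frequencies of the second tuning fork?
f₂ = 459 ± 9 Hz → 468 Hz or 450 Hz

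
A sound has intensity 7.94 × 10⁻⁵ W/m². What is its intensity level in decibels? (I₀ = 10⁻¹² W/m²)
β = 10·log₁₀(I/I₀) = 79 dB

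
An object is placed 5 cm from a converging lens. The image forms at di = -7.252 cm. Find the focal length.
1/f = 1/do + 1/di → f = 16.1 cm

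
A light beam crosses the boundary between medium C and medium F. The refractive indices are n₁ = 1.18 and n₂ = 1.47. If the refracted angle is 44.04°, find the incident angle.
sin θ₁ = (n₂/n₁)·sin θ₂ → θ₁ = 60°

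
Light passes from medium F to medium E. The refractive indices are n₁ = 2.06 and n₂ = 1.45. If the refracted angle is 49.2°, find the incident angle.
sin θ₁ = (n₂/n₁)·sin θ₂ → θ₁ = 32.2°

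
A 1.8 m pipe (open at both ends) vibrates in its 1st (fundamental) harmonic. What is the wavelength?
λₙ = 2L/n = 3.6 m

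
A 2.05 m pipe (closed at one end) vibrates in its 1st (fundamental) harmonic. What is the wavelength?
λₙ = 4L/n = 8.2 m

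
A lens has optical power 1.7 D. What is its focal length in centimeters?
f = 1/P = 58.82 cm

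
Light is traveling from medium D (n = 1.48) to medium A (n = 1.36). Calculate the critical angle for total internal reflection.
θc = arcsin(n₂/n₁) = 66.77°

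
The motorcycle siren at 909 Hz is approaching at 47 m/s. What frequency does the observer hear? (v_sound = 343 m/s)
f_obs = f·v/(v − v_s) = 1053 Hz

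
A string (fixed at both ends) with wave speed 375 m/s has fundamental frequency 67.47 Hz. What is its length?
L = v/(2f₁) = 2.779 m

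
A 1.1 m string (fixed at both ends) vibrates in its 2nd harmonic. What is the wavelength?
λₙ = 2L/n = 1.1 m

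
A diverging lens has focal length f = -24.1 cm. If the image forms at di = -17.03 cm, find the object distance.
1/do = 1/f − 1/di → do = 58.05 cm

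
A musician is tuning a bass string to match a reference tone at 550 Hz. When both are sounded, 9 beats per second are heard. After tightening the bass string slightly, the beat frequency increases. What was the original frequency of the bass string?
559 Hz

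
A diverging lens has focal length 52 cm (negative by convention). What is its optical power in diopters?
P = 1/f = -1.923 D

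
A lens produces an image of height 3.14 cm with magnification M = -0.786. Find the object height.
ho = |hi|/|M| = 3.995 cm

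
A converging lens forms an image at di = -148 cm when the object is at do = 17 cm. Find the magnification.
M = −di/do = 8.706 (upright image)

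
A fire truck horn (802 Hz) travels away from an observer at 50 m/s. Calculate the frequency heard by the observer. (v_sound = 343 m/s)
f_obs = f·v/(v + v_s) = 700 Hz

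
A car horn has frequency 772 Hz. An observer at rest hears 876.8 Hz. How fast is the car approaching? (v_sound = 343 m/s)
v_s = v·(1 − f/f_obs) = 41 m/s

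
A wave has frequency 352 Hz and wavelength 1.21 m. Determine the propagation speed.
v = fλ = 425.9 m/s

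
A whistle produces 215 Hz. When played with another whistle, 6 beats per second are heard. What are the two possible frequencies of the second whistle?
f₂ = 215 ± 6 Hz → 221 Hz or 209 Hz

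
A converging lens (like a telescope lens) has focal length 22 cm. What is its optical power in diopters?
P = 1/f = 4.545 D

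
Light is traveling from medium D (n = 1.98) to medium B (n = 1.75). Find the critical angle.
θc = arcsin(n₂/n₁) = 62.11°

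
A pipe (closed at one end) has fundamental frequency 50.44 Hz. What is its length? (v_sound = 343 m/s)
L = v/(4f₁) = 1.7 m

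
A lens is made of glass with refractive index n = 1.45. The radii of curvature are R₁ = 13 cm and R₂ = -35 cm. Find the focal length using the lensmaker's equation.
1/f = (n − 1)(1/R₁ − 1/R₂) → f = 21.06 cm (converging lens)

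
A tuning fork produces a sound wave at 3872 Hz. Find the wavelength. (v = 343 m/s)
λ = v/f = 0.08858 m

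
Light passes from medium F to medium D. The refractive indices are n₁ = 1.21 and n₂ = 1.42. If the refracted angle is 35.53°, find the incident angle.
sin θ₁ = (n₂/n₁)·sin θ₂ → θ₁ = 43°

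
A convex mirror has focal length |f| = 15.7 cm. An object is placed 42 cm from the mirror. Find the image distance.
f = −15.7 cm (convex); 1/di = 1/f − 1/do → di = -11.43 cm (virtual image, behind mirror)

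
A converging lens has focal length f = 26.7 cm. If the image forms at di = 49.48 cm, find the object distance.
1/do = 1/f − 1/di → do = 57.99 cm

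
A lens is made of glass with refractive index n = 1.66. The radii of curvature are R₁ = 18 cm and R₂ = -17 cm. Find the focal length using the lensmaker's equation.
1/f = (n − 1)(1/R₁ − 1/R₂) → f = 13.25 cm (converging lens)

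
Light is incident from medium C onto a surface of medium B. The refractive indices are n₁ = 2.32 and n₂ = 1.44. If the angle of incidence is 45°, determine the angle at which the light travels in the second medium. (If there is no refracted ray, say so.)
sin θ₂ = (n₁/n₂)·sin θ₁ = 1.139 > 1, so there is no refracted ray — the light undergoes total internal reflection.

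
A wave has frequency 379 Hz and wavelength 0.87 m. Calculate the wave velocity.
v = fλ = 329.7 m/s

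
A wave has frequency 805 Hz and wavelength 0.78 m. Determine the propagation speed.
v = fλ = 627.9 m/s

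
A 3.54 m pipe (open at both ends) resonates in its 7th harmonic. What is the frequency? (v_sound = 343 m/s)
fₙ = nv/(2L) = 339.1 Hz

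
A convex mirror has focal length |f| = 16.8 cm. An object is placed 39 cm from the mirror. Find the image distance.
f = −16.8 cm (convex); 1/di = 1/f − 1/do → di = -11.74 cm (virtual image, behind mirror)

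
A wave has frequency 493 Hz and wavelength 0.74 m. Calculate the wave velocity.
v = fλ = 364.8 m/s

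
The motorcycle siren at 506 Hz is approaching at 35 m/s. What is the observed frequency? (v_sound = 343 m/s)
f_obs = f·v/(v − v_s) = 563.5 Hz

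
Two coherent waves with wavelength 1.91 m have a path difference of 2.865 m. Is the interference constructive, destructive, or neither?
destructive — path difference = 1.5λ, an odd multiple of λ/2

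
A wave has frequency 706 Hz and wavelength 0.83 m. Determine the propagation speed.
v = fλ = 586 m/s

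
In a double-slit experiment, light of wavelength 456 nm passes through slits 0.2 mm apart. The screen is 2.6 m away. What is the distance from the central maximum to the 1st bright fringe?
y = mλL/d = 5.928 mm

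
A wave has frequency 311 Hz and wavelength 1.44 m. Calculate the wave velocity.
v = fλ = 447.8 m/s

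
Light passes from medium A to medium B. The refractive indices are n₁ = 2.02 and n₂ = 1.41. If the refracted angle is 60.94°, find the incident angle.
sin θ₁ = (n₂/n₁)·sin θ₂ → θ₁ = 37.6°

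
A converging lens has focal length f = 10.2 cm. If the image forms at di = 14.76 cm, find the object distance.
1/do = 1/f − 1/di → do = 33.02 cm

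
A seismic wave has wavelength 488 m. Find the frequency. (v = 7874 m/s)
f = v/λ = 16.14 Hz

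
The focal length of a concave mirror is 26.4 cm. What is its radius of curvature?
R = 2|f| = 52.8 cm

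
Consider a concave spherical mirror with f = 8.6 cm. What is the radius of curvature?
R = 2|f| = 17.2 cm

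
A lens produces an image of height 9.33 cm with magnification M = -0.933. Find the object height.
ho = |hi|/|M| = 10 cm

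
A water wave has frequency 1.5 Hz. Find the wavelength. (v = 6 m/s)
λ = v/f = 4 m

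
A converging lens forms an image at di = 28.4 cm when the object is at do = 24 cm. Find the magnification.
M = −di/do = -1.183 (inverted image)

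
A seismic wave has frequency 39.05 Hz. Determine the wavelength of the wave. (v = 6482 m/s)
λ = v/f = 166 m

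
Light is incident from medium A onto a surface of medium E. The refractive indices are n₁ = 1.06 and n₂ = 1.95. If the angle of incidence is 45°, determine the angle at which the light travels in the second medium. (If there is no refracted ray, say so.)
sin θ₂ = (n₁/n₂)·sin θ₁ = 0.3844 → θ₂ = 22.61°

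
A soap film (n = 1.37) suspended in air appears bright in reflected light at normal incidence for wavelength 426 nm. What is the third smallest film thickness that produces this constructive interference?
2nt = (m − ½)λ with m = 3 → t = (m − ½)λ/(2n) = 388.7 nm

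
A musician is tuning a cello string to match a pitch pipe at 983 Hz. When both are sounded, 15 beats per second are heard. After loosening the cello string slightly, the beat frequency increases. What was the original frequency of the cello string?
968 Hz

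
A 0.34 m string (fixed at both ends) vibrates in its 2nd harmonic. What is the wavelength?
λₙ = 2L/n = 0.34 m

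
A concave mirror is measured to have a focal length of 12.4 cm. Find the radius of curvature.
R = 2|f| = 24.8 cm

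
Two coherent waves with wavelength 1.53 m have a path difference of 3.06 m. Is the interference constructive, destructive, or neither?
constructive — path difference = 2λ, a whole number of wavelengths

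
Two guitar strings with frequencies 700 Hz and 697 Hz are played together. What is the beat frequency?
3 Hz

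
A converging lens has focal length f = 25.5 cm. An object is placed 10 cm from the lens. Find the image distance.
1/di = 1/f − 1/do → di = -16.45 cm (virtual image)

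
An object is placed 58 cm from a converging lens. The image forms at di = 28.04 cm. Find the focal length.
1/f = 1/do + 1/di → f = 18.9 cm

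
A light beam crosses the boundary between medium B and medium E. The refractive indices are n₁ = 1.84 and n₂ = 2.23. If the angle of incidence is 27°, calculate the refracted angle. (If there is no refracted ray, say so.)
sin θ₂ = (n₁/n₂)·sin θ₁ = 0.3746 → θ₂ = 22°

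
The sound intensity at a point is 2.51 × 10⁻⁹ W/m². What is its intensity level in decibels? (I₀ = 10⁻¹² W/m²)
β = 10·log₁₀(I/I₀) = 34 dB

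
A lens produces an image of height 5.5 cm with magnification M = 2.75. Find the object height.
ho = |hi|/|M| = 2 cm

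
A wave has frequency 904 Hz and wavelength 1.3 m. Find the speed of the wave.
v = fλ = 1175 m/s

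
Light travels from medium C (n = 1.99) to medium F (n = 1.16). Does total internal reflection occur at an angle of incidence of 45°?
θc = arcsin(n₂/n₁) = 35.66°; 45° > θc, so yes — total internal reflection.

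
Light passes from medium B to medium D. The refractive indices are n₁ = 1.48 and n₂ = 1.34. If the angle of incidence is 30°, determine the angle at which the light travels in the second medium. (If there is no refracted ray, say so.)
sin θ₂ = (n₁/n₂)·sin θ₁ = 0.5522 → θ₂ = 33.52°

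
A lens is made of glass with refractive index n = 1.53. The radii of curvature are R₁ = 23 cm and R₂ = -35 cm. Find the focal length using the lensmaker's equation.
1/f = (n − 1)(1/R₁ − 1/R₂) → f = 26.19 cm (converging lens)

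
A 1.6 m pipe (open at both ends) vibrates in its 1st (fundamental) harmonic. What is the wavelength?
λₙ = 2L/n = 3.2 m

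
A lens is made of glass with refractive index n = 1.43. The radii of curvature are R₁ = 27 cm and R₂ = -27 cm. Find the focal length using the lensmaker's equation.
1/f = (n − 1)(1/R₁ − 1/R₂) → f = 31.4 cm (converging lens)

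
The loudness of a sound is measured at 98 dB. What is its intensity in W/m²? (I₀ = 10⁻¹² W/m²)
I = I₀·10^(β/10) = 6.31 × 10⁻³ W/m²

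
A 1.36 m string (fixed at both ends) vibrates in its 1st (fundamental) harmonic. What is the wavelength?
λₙ = 2L/n = 2.72 m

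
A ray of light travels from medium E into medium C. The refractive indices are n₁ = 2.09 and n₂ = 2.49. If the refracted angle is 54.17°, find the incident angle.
sin θ₁ = (n₂/n₁)·sin θ₂ → θ₁ = 75°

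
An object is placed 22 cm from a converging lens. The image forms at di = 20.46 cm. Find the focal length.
1/f = 1/do + 1/di → f = 10.6 cm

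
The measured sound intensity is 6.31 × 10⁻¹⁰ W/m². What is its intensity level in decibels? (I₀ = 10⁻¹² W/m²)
β = 10·log₁₀(I/I₀) = 28 dB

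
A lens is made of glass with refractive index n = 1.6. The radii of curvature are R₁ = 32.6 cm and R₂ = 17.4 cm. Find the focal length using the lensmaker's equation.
1/f = (n − 1)(1/R₁ − 1/R₂) → f = -62.2 cm (diverging lens)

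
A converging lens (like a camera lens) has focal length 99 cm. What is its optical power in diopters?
P = 1/f = 1.01 D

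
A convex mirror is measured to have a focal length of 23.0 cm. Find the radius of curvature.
R = 2|f| = 46 cm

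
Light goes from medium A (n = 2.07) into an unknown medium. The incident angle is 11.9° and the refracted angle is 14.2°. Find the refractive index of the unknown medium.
n₂ = n₁·sin θ₁ / sin θ₂ = 1.74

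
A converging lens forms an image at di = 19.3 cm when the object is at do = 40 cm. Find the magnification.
M = −di/do = -0.4825 (inverted image)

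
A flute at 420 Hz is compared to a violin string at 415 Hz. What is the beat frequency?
5 Hz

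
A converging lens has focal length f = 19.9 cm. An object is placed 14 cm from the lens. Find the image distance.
1/di = 1/f − 1/do → di = -47.22 cm (virtual image)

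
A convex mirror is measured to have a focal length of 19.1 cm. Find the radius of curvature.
R = 2|f| = 38.2 cm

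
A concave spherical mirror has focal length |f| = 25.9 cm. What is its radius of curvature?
R = 2|f| = 51.8 cm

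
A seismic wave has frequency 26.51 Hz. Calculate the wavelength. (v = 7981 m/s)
λ = v/f = 301.1 m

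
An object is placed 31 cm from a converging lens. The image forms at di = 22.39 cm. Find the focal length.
1/f = 1/do + 1/di → f = 13 cm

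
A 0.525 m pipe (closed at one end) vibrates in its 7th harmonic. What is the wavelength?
λₙ = 4L/n = 0.3 m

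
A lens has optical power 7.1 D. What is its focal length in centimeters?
f = 1/P = 14.08 cm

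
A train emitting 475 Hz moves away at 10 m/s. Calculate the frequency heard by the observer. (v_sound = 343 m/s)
f_obs = f·v/(v + v_s) = 461.5 Hz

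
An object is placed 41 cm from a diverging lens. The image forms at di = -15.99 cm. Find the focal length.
1/f = 1/do + 1/di → f = -26.21 cm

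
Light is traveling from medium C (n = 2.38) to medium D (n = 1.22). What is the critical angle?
θc = arcsin(n₂/n₁) = 30.84°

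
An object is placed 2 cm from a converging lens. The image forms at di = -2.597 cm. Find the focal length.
1/f = 1/do + 1/di → f = 8.7 cm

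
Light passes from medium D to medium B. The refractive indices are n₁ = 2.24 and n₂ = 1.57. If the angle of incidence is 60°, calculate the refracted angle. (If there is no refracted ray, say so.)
sin θ₂ = (n₁/n₂)·sin θ₁ = 1.236 > 1, so there is no refracted ray — the light undergoes total internal reflection.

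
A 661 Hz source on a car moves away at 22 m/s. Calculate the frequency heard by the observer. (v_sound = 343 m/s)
f_obs = f·v/(v + v_s) = 621.2 Hz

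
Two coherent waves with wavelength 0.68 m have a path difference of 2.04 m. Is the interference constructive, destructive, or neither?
constructive — path difference = 3λ, a whole number of wavelengths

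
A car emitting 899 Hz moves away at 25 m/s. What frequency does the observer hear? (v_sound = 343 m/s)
f_obs = f·v/(v + v_s) = 837.9 Hz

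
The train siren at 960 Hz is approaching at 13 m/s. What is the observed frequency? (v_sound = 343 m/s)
f_obs = f·v/(v − v_s) = 997.8 Hz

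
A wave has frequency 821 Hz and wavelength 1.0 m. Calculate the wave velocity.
v = fλ = 821 m/s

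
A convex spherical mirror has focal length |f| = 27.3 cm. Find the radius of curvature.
R = 2|f| = 54.6 cm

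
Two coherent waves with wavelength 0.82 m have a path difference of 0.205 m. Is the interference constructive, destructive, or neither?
neither (partial) — path difference = 0.25λ, neither a whole number of wavelengths nor an odd multiple of λ/2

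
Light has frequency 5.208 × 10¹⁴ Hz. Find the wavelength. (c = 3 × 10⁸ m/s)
λ = c/f = 576 nm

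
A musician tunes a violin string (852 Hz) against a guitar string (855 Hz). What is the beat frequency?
3 Hz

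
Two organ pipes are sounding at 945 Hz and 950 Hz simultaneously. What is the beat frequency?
5 Hz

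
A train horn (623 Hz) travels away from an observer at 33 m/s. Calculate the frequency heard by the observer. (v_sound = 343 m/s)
f_obs = f·v/(v + v_s) = 568.3 Hz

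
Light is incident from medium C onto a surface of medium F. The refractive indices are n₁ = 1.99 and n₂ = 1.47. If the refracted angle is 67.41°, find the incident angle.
sin θ₁ = (n₂/n₁)·sin θ₂ → θ₁ = 43°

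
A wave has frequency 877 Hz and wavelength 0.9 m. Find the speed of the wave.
v = fλ = 789.3 m/s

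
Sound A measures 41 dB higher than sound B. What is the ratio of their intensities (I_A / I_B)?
I_A/I_B = 10^(Δβ/10) = 12590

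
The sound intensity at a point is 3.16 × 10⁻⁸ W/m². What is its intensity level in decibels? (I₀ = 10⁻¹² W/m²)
β = 10·log₁₀(I/I₀) = 45 dB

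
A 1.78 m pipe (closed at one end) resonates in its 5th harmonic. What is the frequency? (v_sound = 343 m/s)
fₙ = nv/(4L) = 240.9 Hz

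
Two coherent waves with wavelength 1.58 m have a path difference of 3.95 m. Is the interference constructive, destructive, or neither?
destructive — path difference = 2.5λ, an odd multiple of λ/2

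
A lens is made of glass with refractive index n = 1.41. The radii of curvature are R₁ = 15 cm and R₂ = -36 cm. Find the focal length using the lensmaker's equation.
1/f = (n − 1)(1/R₁ − 1/R₂) → f = 25.82 cm (converging lens)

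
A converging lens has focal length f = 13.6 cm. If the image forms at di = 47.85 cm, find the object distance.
1/do = 1/f − 1/di → do = 19 cm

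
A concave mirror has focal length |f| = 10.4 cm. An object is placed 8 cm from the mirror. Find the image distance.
f = +10.4 cm (concave); 1/di = 1/f − 1/do → di = -34.67 cm (virtual image, behind mirror)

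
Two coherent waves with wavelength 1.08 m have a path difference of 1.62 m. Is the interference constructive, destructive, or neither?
destructive — path difference = 1.5λ, an odd multiple of λ/2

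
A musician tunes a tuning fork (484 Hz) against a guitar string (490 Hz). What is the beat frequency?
6 Hz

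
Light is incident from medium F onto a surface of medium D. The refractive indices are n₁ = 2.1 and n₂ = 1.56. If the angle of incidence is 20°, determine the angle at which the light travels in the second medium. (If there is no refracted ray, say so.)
sin θ₂ = (n₁/n₂)·sin θ₁ = 0.4604 → θ₂ = 27.41°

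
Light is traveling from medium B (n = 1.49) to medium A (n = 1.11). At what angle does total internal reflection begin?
θc = arcsin(n₂/n₁) = 48.16°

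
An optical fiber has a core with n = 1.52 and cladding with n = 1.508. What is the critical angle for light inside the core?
θc = arcsin(n_cladding/n_core) = 82.8°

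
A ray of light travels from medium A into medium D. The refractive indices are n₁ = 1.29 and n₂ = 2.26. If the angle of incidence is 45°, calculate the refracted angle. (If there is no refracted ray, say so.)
sin θ₂ = (n₁/n₂)·sin θ₁ = 0.4036 → θ₂ = 23.8°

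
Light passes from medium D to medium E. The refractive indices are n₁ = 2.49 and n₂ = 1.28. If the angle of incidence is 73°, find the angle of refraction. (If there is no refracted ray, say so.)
sin θ₂ = (n₁/n₂)·sin θ₁ = 1.86 > 1, so there is no refracted ray — the light undergoes total internal reflection.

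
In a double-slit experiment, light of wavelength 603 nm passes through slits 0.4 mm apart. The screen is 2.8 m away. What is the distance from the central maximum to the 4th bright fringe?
y = mλL/d = 16.88 mm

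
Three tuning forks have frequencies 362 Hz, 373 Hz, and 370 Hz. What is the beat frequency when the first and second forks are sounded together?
11 Hz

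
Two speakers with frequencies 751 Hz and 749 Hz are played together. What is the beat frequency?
2 Hz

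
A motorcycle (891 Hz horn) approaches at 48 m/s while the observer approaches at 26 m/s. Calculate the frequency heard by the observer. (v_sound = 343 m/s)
f_obs = f·(v + v_o)/(v − v_s) = 1115 Hz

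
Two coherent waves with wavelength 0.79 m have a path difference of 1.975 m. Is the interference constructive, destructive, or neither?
destructive — path difference = 2.5λ, an odd multiple of λ/2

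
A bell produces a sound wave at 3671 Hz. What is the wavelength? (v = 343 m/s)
λ = v/f = 0.09344 m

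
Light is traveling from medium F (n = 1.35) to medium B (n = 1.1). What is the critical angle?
θc = arcsin(n₂/n₁) = 54.57°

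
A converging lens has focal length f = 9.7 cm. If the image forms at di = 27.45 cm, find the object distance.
1/do = 1/f − 1/di → do = 15 cm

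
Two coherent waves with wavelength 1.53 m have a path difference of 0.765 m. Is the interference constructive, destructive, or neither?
destructive — path difference = 0.5λ, an odd multiple of λ/2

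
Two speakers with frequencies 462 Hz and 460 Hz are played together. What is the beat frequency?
2 Hz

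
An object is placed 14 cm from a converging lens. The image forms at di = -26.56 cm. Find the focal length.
1/f = 1/do + 1/di → f = 29.61 cm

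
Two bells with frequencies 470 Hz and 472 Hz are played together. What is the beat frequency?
2 Hz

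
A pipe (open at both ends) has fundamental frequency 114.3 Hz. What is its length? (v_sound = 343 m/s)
L = v/(2f₁) = 1.5 m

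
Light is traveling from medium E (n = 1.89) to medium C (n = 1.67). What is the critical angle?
θc = arcsin(n₂/n₁) = 62.08°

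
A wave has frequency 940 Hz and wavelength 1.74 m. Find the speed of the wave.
v = fλ = 1636 m/s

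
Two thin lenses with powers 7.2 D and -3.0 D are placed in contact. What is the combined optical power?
P_total = P₁ + P₂ = 4.2 D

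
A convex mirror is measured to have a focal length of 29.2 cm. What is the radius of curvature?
R = 2|f| = 58.4 cm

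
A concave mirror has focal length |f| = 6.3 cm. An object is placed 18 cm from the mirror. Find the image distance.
f = +6.3 cm (concave); 1/di = 1/f − 1/do → di = 9.692 cm (real image, in front of mirror)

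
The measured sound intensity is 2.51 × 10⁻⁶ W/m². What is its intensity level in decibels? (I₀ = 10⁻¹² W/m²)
β = 10·log₁₀(I/I₀) = 64 dB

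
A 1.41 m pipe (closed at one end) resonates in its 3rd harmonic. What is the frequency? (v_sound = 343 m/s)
fₙ = nv/(4L) = 182.4 Hz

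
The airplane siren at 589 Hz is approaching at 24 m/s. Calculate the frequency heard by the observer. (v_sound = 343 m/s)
f_obs = f·v/(v − v_s) = 633.3 Hz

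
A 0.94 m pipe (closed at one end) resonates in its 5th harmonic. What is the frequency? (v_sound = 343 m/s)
fₙ = nv/(4L) = 456.1 Hz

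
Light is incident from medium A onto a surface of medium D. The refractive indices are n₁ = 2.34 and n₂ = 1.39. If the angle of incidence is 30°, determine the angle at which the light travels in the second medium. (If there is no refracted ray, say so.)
sin θ₂ = (n₁/n₂)·sin θ₁ = 0.8417 → θ₂ = 57.32°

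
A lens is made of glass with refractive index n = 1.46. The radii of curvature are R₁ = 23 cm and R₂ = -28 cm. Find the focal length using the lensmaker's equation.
1/f = (n − 1)(1/R₁ − 1/R₂) → f = 27.45 cm (converging lens)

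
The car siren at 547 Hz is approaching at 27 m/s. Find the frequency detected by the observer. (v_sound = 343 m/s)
f_obs = f·v/(v − v_s) = 593.7 Hz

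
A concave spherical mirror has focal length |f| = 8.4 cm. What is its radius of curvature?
R = 2|f| = 16.8 cm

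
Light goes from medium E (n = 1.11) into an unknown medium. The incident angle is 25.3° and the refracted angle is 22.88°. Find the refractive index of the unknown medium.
n₂ = n₁·sin θ₁ / sin θ₂ = 1.22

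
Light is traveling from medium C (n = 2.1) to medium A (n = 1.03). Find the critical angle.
θc = arcsin(n₂/n₁) = 29.37°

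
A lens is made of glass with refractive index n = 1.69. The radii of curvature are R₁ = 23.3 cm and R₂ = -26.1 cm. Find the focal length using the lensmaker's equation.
1/f = (n − 1)(1/R₁ − 1/R₂) → f = 17.84 cm (converging lens)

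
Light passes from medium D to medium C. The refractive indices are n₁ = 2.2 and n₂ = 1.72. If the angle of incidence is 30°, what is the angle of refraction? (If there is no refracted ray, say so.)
sin θ₂ = (n₁/n₂)·sin θ₁ = 0.6395 → θ₂ = 39.76°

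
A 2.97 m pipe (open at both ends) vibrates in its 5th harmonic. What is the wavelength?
λₙ = 2L/n = 1.188 m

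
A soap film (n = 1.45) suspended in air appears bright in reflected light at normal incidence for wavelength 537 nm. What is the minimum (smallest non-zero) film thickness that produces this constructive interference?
2nt = (m − ½)λ with m = 1 → t = (m − ½)λ/(2n) = 92.59 nm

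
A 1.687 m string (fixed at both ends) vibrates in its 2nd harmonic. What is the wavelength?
λₙ = 2L/n = 1.687 m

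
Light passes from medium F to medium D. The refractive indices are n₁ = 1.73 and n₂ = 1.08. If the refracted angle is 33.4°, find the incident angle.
sin θ₁ = (n₂/n₁)·sin θ₂ → θ₁ = 20.1°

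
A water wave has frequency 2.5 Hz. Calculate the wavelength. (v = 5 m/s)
λ = v/f = 2 m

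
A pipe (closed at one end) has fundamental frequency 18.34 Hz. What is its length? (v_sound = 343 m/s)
L = v/(4f₁) = 4.676 m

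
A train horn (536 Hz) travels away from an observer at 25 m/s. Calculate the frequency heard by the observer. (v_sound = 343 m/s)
f_obs = f·v/(v + v_s) = 499.6 Hz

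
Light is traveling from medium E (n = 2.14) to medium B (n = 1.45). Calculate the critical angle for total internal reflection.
θc = arcsin(n₂/n₁) = 42.65°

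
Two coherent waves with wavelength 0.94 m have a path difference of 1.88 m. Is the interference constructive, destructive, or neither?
constructive — path difference = 2λ, a whole number of wavelengths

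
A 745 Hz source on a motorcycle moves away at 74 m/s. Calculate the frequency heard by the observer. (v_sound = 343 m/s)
f_obs = f·v/(v + v_s) = 612.8 Hz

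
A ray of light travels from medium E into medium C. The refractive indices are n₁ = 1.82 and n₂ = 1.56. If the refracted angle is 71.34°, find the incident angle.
sin θ₁ = (n₂/n₁)·sin θ₂ → θ₁ = 54.3°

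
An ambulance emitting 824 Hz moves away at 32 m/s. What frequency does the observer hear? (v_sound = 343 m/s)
f_obs = f·v/(v + v_s) = 753.7 Hz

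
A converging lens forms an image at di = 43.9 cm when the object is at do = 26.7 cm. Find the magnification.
M = −di/do = -1.644 (inverted image)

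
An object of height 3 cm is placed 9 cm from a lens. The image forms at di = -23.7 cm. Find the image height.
hi = (-di/do) × ho = 7.9 cm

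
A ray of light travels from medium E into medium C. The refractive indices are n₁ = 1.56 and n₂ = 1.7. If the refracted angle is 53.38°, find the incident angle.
sin θ₁ = (n₂/n₁)·sin θ₂ → θ₁ = 61°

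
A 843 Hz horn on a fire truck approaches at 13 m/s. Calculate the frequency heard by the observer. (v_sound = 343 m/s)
f_obs = f·v/(v − v_s) = 876.2 Hz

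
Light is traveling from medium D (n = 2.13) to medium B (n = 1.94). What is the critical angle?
θc = arcsin(n₂/n₁) = 65.62°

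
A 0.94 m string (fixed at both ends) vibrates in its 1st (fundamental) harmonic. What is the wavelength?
λₙ = 2L/n = 1.88 m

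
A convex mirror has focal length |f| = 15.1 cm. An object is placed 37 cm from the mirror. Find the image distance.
f = −15.1 cm (convex); 1/di = 1/f − 1/do → di = -10.72 cm (virtual image, behind mirror)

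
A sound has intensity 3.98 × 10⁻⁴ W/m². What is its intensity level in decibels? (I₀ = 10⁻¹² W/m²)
β = 10·log₁₀(I/I₀) = 86 dB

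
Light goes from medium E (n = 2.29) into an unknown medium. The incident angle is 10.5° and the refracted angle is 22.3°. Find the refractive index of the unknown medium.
n₂ = n₁·sin θ₁ / sin θ₂ = 1.1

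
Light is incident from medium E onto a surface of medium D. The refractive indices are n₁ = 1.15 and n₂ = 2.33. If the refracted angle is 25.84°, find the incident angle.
sin θ₁ = (n₂/n₁)·sin θ₂ → θ₁ = 62.02°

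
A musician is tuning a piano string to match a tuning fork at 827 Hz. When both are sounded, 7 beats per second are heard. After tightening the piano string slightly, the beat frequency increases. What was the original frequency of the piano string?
834 Hz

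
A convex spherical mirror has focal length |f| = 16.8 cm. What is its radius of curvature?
R = 2|f| = 33.6 cm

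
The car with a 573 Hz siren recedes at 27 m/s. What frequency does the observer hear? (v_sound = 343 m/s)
f_obs = f·v/(v + v_s) = 531.2 Hz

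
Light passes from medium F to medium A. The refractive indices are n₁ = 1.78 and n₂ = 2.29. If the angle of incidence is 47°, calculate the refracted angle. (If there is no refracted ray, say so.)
sin θ₂ = (n₁/n₂)·sin θ₁ = 0.5685 → θ₂ = 34.64°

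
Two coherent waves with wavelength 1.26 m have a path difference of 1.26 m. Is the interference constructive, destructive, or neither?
constructive — path difference = 1λ, a whole number of wavelengths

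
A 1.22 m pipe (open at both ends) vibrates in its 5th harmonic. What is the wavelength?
λₙ = 2L/n = 0.488 m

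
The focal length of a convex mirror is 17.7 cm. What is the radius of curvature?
R = 2|f| = 35.4 cm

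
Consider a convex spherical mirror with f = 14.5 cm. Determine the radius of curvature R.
R = 2|f| = 29 cm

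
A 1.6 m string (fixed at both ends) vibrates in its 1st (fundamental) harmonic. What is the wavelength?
λₙ = 2L/n = 3.2 m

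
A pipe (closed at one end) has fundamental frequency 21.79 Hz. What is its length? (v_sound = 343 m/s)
L = v/(4f₁) = 3.935 m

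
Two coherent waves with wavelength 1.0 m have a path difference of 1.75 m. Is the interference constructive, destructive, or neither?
neither (partial) — path difference = 1.75λ, neither a whole number of wavelengths nor an odd multiple of λ/2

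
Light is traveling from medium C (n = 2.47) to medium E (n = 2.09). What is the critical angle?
θc = arcsin(n₂/n₁) = 57.8°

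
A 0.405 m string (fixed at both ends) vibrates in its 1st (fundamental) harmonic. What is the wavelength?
λₙ = 2L/n = 0.81 m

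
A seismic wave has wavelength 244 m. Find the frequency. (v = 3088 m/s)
f = v/λ = 12.66 Hz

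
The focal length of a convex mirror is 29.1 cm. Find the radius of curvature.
R = 2|f| = 58.2 cm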